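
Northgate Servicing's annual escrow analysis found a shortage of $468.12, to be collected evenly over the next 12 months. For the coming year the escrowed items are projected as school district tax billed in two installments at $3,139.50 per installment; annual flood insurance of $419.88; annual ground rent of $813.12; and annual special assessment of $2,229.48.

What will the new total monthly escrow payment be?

$850.80

School district tax = $3,139.50 × 2 = $6,279.00
Flood insurance = $419.88
Ground rent = $813.12
Special assessment = $2,229.48
Yearly total = $6,279.00 + $419.88 + $813.12 + $2,229.48 = $9,741.48
Monthly = $9,741.48 / 12 = $811.79
Monthly shortage recovery: $468.12 / 12 = $39.01
Adjusted monthly = $811.79 + $39.01 = $850.80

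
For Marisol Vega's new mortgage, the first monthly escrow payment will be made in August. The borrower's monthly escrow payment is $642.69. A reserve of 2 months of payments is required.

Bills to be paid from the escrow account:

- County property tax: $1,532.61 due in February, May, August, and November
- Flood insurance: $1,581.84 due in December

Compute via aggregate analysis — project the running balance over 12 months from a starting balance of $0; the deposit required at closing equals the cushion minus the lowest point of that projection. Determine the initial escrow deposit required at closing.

$2,966.22

Cushion = 2 × $642.69 = $1,285.38
Trial balance (start $0, +$642.69 each month, − disbursements):
  Aug: +$642.69 − $1,532.61 → -$889.92
  Sep: +$642.69 → -$247.23
  Oct: +$642.69 → $395.46
  Nov: +$642.69 − $1,532.61 → -$494.46
  Dec: +$642.69 − $1,581.84 → -$1,433.61
  Jan: +$642.69 → -$790.92
  Feb: +$642.69 − $1,532.61 → -$1,680.84
  Mar: +$642.69 → -$1,038.15
  Apr: +$642.69 → -$395.46
  May: +$642.69 − $1,532.61 → -$1,285.38
  Jun: +$642.69 → -$642.69
  Jul: +$642.69 → $0.00
Lowest trial balance = -$1,680.84 (Feb)
Initial deposit = cushion − low point = $1,285.38 − (-$1,680.84) = $2,966.22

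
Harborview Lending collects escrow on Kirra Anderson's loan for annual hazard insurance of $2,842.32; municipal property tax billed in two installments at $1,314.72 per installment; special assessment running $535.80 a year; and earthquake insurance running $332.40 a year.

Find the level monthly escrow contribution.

Hazard insurance: $2,842.32 annually
Municipal property tax: $1,314.72 × 2 = $2,629.44 annually
Special assessment: $535.80 annually
Earthquake insurance: $332.40 annually
Yearly total = $2,842.32 + $2,629.44 + $535.80 + $332.40 = $6,339.96
Base monthly escrow = $6,339.96 ÷ 12 = $528.33

$528.33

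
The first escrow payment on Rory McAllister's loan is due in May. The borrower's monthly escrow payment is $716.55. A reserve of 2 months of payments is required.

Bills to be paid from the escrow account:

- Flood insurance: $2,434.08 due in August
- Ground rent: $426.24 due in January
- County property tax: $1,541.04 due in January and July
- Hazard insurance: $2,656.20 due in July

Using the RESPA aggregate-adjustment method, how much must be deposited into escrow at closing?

Cushion = 2 × $716.55 = $1,433.10
Trial balance (start $0, +$716.55 each month, − disbursements):
  May: +$716.55 → $716.55
  Jun: +$716.55 → $1,433.10
  Jul: +$716.55 − $4,197.24 → -$2,047.59
  Aug: +$716.55 − $2,434.08 → -$3,765.12
  Sep: +$716.55 → -$3,048.57
  Oct: +$716.55 → -$2,332.02
  Nov: +$716.55 → -$1,615.47
  Dec: +$716.55 → -$898.92
  Jan: +$716.55 − $1,967.28 → -$2,149.65
  Feb: +$716.55 → -$1,433.10
  Mar: +$716.55 → -$716.55
  Apr: +$716.55 → $0.00
Lowest trial balance = -$3,765.12 (Aug)
Initial deposit = cushion − low point = $1,433.10 − (-$3,765.12) = $5,198.22

$5,198.22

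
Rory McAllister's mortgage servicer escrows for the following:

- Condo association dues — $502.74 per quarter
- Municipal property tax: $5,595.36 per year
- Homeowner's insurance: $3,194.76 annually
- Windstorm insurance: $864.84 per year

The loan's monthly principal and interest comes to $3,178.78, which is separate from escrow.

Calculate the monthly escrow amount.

$972.16

Condo association dues: $502.74 × 4 = $2,010.96
Municipal property tax: $5,595.36
Homeowner's insurance: $3,194.76
Windstorm insurance: $864.84
Yearly total = $2,010.96 + $5,595.36 + $3,194.76 + $864.84 = $11,665.92
Monthly escrow = $11,665.92 ÷ 12 = $972.16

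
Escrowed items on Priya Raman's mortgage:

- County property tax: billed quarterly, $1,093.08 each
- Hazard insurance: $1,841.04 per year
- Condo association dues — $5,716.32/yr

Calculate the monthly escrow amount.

$994.14

County property tax = $1,093.08 × 4 = $4,372.32 per year
Hazard insurance = $1,841.04 per year
Condo association dues = $5,716.32 per year
Yearly total = $4,372.32 + $1,841.04 + $5,716.32 = $11,929.68
Monthly = $11,929.68 ÷ 12 = $994.14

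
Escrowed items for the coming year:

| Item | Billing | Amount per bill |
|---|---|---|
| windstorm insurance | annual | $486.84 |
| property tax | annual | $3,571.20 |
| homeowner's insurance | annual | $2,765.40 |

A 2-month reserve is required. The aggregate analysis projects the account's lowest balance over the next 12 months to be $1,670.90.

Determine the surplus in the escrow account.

$533.66

Windstorm insurance = $486.84
Property tax = $3,571.20
Homeowner's insurance = $2,765.40
Annual escrow total = $486.84 + $3,571.20 + $2,765.40 = $6,823.44
Monthly escrow = $6,823.44 ÷ 12 = $568.62
Required reserve = 2 × $568.62 = $1,137.24
Excess over cushion: $1,670.90 − $1,137.24 = $533.66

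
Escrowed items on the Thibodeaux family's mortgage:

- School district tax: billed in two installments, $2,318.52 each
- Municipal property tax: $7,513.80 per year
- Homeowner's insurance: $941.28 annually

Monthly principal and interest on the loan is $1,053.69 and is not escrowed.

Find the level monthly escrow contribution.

$1,091.01

School district tax: $2,318.52 × 2 = $4,637.04/yr
Municipal property tax: $7,513.80/yr
Homeowner's insurance: $941.28/yr
Total annual escrow = $13,092.12
Monthly escrow = $13,092.12 ÷ 12 = $1,091.01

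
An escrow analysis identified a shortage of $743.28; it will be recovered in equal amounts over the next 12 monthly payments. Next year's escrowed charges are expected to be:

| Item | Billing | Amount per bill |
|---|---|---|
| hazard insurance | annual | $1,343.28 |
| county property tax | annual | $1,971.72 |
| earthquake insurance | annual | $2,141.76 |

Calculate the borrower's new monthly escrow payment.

$516.67

Hazard insurance = $1,343.28 annually
County property tax = $1,971.72 annually
Earthquake insurance = $2,141.76 annually
Total per year = $1,343.28 + $1,971.72 + $2,141.76 = $5,456.76
Per month = $5,456.76 ÷ 12 = $454.73
Shortage spread = $743.28 ÷ 12 = $61.94/mo
New monthly escrow = $454.73 + $61.94 = $516.67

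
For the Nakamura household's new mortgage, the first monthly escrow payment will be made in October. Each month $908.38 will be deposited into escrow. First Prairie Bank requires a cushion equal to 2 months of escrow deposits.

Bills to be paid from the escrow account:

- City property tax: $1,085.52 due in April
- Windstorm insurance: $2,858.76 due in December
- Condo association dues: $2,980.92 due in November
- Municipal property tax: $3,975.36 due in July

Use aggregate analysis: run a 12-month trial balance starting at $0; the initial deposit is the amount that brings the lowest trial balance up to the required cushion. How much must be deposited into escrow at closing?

$4,931.30

Cushion = 2 × $908.38 = $1,816.76
Trial balance (start $0, +$908.38 each month, − disbursements):
  Oct: +$908.38 → $908.38
  Nov: +$908.38 − $2,980.92 → -$1,164.16
  Dec: +$908.38 − $2,858.76 → -$3,114.54
  Jan: +$908.38 → -$2,206.16
  Feb: +$908.38 → -$1,297.78
  Mar: +$908.38 → -$389.40
  Apr: +$908.38 − $1,085.52 → -$566.54
  May: +$908.38 → $341.84
  Jun: +$908.38 → $1,250.22
  Jul: +$908.38 − $3,975.36 → -$1,816.76
  Aug: +$908.38 → -$908.38
  Sep: +$908.38 → $0.00
Lowest trial balance = -$3,114.54 (Dec)
Initial deposit = cushion − low point = $1,816.76 − (-$3,114.54) = $4,931.30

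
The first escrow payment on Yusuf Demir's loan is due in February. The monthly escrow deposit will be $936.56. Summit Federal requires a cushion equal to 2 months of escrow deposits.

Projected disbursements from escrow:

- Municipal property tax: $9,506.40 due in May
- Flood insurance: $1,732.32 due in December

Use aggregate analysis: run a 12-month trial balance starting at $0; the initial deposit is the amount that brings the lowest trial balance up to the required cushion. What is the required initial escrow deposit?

Cushion = 2 × $936.56 = $1,873.12
Trial balance (start $0, +$936.56 each month, − disbursements):
  Feb: +$936.56 → $936.56
  Mar: +$936.56 → $1,873.12
  Apr: +$936.56 → $2,809.68
  May: +$936.56 − $9,506.40 → -$5,760.16
  Jun: +$936.56 → -$4,823.60
  Jul: +$936.56 → -$3,887.04
  Aug: +$936.56 → -$2,950.48
  Sep: +$936.56 → -$2,013.92
  Oct: +$936.56 → -$1,077.36
  Nov: +$936.56 → -$140.80
  Dec: +$936.56 − $1,732.32 → -$936.56
  Jan: +$936.56 → $0.00
Lowest trial balance = -$5,760.16 (May)
Initial deposit = cushion − low point = $1,873.12 − (-$5,760.16) = $7,633.28

$7,633.28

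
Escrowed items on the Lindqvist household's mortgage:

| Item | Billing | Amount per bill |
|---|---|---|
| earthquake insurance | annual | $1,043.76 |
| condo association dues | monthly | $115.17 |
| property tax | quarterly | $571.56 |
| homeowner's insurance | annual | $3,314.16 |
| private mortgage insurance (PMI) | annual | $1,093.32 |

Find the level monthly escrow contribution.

Earthquake insurance: $1,043.76 annually
Condo association dues: $115.17 × 12 = $1,382.04 annually
Property tax: $571.56 × 4 = $2,286.24 annually
Homeowner's insurance: $3,314.16 annually
Private mortgage insurance (PMI): $1,093.32 annually
Combined annual = $1,043.76 + $1,382.04 + $2,286.24 + $3,314.16 + $1,093.32 = $9,119.52
Per month = $9,119.52 ÷ 12 = $759.96

$759.96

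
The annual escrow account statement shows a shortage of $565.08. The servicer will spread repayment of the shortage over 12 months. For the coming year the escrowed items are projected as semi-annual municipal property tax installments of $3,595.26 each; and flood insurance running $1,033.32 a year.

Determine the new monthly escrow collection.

Municipal property tax — $3,595.26 × 2 = $7,190.52 annually
Flood insurance — $1,033.32 annually
Combined annual = $8,223.84
Monthly = $8,223.84 ÷ 12 = $685.32
Shortage spread = $565.08 ÷ 12 = $47.09/mo
Adjusted monthly = $685.32 + $47.09 = $732.41

$732.41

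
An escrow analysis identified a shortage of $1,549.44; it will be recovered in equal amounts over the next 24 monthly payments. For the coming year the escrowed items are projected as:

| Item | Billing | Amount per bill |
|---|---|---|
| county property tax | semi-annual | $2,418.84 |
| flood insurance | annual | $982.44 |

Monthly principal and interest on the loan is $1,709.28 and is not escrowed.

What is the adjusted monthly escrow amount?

County property tax: $2,418.84 × 2 = $4,837.68/yr
Flood insurance: $982.44/yr
Yearly total = $4,837.68 + $982.44 = $5,820.12
Monthly = $5,820.12 ÷ 12 = $485.01
Shortage spread = $1,549.44 ÷ 24 = $64.56/mo
Adjusted monthly = $485.01 + $64.56 = $549.57

$549.57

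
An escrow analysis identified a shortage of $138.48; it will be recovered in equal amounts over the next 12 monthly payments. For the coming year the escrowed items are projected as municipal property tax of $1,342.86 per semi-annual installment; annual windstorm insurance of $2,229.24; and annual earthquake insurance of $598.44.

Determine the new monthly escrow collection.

$470.99

Municipal property tax — $1,342.86 × 2 = $2,685.72 per year
Windstorm insurance — $2,229.24 per year
Earthquake insurance — $598.44 per year
Total per year = $5,513.40
Monthly escrow = $5,513.40 ÷ 12 = $459.45
Shortage per month = $138.48 / 12 = $11.54
Adjusted monthly = $459.45 + $11.54 = $470.99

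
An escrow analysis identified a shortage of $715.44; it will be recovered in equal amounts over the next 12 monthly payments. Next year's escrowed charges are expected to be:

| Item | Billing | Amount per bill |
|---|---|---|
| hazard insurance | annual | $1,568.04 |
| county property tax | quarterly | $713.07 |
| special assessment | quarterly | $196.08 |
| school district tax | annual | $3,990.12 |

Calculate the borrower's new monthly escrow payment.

$825.85

Hazard insurance = $1,568.04/yr
County property tax = $713.07 × 4 = $2,852.28/yr
Special assessment = $196.08 × 4 = $784.32/yr
School district tax = $3,990.12/yr
Total per year = $1,568.04 + $2,852.28 + $784.32 + $3,990.12 = $9,194.76
Monthly escrow = $9,194.76 ÷ 12 = $766.23
Shortage per month = $715.44 / 12 = $59.62
Adjusted monthly = $766.23 + $59.62 = $825.85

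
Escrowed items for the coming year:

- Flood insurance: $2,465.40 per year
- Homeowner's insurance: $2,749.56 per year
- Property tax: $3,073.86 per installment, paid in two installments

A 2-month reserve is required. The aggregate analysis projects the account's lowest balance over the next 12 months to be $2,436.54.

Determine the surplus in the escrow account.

$542.76

Flood insurance: $2,465.40
Homeowner's insurance: $2,749.56
Property tax: $3,073.86 × 2 = $6,147.72
Annual escrow total = $11,362.68
Monthly escrow = $11,362.68 / 12 = $946.89
Required cushion = 2 × $946.89 = $1,893.78
Surplus = $2,436.54 − $1,893.78 = $542.76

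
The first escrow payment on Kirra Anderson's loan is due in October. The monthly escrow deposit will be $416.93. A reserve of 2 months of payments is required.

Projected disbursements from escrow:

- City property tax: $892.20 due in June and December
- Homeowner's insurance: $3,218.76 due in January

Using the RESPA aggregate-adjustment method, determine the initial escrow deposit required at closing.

Cushion = 2 × $416.93 = $833.86
Trial balance (start $0, +$416.93 each month, − disbursements):
  Oct: +$416.93 → $416.93
  Nov: +$416.93 → $833.86
  Dec: +$416.93 − $892.20 → $358.59
  Jan: +$416.93 − $3,218.76 → -$2,443.24
  Feb: +$416.93 → -$2,026.31
  Mar: +$416.93 → -$1,609.38
  Apr: +$416.93 → -$1,192.45
  May: +$416.93 → -$775.52
  Jun: +$416.93 − $892.20 → -$1,250.79
  Jul: +$416.93 → -$833.86
  Aug: +$416.93 → -$416.93
  Sep: +$416.93 → $0.00
Lowest trial balance = -$2,443.24 (Jan)
Initial deposit = cushion − low point = $833.86 − (-$2,443.24) = $3,277.10

$3,277.10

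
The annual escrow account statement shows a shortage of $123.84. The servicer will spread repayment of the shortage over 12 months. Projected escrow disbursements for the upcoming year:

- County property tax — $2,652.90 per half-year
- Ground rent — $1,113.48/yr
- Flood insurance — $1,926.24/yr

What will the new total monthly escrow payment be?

$705.78

County property tax = $2,652.90 × 2 = $5,305.80 annually
Ground rent = $1,113.48 annually
Flood insurance = $1,926.24 annually
Yearly total = $5,305.80 + $1,113.48 + $1,926.24 = $8,345.52
Base monthly escrow = $8,345.52 ÷ 12 = $695.46
Monthly shortage recovery: $123.84 ÷ 12 = $10.32
Adjusted monthly = $695.46 + $10.32 = $705.78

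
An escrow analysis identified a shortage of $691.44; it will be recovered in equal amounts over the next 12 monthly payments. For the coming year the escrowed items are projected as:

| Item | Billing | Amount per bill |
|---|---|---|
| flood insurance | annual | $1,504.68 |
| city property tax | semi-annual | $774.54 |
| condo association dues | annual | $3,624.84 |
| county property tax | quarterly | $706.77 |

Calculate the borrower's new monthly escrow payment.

Flood insurance = $1,504.68
City property tax = $774.54 × 2 = $1,549.08
Condo association dues = $3,624.84
County property tax = $706.77 × 4 = $2,827.08
Combined annual = $9,505.68
Monthly = $9,505.68 / 12 = $792.14
Shortage per month = $691.44 / 12 = $57.62
New monthly escrow = $792.14 + $57.62 = $849.76

$849.76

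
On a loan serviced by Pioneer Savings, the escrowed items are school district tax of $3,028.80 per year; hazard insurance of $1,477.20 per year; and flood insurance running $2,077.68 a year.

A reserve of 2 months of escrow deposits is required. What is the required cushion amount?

School district tax: $3,028.80
Hazard insurance: $1,477.20
Flood insurance: $2,077.68
Yearly total = $6,583.68
Per month = $6,583.68 ÷ 12 = $548.64
Cushion = 2 × $548.64 = $1,097.28

$1,097.28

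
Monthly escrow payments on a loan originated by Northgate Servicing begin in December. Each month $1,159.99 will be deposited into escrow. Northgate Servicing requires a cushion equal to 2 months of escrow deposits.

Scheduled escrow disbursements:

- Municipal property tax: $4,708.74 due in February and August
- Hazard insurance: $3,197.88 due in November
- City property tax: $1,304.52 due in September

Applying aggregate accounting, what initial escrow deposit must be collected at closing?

$3,548.75

Cushion = 2 × $1,159.99 = $2,319.98
Trial balance (start $0, +$1,159.99 each month, − disbursements):
  Dec: +$1,159.99 → $1,159.99
  Jan: +$1,159.99 → $2,319.98
  Feb: +$1,159.99 − $4,708.74 → -$1,228.77
  Mar: +$1,159.99 → -$68.78
  Apr: +$1,159.99 → $1,091.21
  May: +$1,159.99 → $2,251.20
  Jun: +$1,159.99 → $3,411.19
  Jul: +$1,159.99 → $4,571.18
  Aug: +$1,159.99 − $4,708.74 → $1,022.43
  Sep: +$1,159.99 − $1,304.52 → $877.90
  Oct: +$1,159.99 → $2,037.89
  Nov: +$1,159.99 − $3,197.88 → $0.00
Lowest trial balance = -$1,228.77 (Feb)
Initial deposit = cushion − low point = $2,319.98 − (-$1,228.77) = $3,548.75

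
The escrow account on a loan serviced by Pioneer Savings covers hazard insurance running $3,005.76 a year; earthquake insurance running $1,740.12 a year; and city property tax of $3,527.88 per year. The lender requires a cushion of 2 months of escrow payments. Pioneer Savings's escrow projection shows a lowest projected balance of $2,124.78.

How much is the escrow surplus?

$745.82

Hazard insurance — $3,005.76 annually
Earthquake insurance — $1,740.12 annually
City property tax — $3,527.88 annually
Total annual escrow = $3,005.76 + $1,740.12 + $3,527.88 = $8,273.76
Monthly = $8,273.76 / 12 = $689.48
Cushion = 2 × $689.48 = $1,378.96
Surplus = $2,124.78 − $1,378.96 = $745.82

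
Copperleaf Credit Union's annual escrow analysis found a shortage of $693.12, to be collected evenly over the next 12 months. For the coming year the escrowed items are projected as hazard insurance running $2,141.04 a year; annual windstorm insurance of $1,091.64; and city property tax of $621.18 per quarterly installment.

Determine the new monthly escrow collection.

$534.21

Hazard insurance = $2,141.04
Windstorm insurance = $1,091.64
City property tax = $621.18 × 4 = $2,484.72
Annual escrow total = $2,141.04 + $1,091.64 + $2,484.72 = $5,717.40
Monthly = $5,717.40 / 12 = $476.45
Monthly shortage recovery: $693.12 / 12 = $57.76
New monthly escrow = $476.45 + $57.76 = $534.21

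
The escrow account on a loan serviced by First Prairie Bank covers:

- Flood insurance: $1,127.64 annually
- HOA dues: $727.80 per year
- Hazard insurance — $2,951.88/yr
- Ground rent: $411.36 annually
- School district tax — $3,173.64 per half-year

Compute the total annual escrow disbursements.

$11,565.96

Flood insurance: $1,127.64
HOA dues: $727.80
Hazard insurance: $2,951.88
Ground rent: $411.36
School district tax: $3,173.64 × 2 = $6,347.28
Total per year = $1,127.64 + $727.80 + $2,951.88 + $411.36 + $6,347.28 = $11,565.96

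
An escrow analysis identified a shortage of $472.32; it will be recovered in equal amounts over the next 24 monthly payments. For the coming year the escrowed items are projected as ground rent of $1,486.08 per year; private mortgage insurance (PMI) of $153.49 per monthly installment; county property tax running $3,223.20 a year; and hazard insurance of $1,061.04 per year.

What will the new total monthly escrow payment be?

$654.03

Ground rent = $1,486.08 per year
Private mortgage insurance (PMI) = $153.49 × 12 = $1,841.88 per year
County property tax = $3,223.20 per year
Hazard insurance = $1,061.04 per year
Annual escrow total = $1,486.08 + $1,841.88 + $3,223.20 + $1,061.04 = $7,612.20
Base monthly escrow = $7,612.20 / 12 = $634.35
Shortage per month = $472.32 ÷ 24 = $19.68
Adjusted monthly = $634.35 + $19.68 = $654.03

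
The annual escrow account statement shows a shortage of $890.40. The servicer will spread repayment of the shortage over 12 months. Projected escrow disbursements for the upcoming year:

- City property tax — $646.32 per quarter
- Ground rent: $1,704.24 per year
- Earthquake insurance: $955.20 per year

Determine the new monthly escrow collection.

$511.26

City property tax: $646.32 × 4 = $2,585.28 annually
Ground rent: $1,704.24 annually
Earthquake insurance: $955.20 annually
Total annual escrow = $2,585.28 + $1,704.24 + $955.20 = $5,244.72
Per month = $5,244.72 ÷ 12 = $437.06
Monthly shortage recovery: $890.40 ÷ 12 = $74.20
New monthly escrow = $437.06 + $74.20 = $511.26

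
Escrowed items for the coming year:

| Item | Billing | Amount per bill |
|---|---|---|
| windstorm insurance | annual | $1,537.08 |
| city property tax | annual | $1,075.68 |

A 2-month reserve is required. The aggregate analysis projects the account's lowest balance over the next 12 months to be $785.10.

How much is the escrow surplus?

Windstorm insurance: $1,537.08
City property tax: $1,075.68
Total per year = $2,612.76
Per month = $2,612.76 ÷ 12 = $217.73
Cushion = 2 × $217.73 = $435.46
Excess over cushion: $785.10 − $435.46 = $349.64

$349.64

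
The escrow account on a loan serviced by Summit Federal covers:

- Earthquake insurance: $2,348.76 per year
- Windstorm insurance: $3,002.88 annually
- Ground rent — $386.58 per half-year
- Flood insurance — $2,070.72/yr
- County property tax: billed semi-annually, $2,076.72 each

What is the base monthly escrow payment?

Earthquake insurance = $2,348.76
Windstorm insurance = $3,002.88
Ground rent = $386.58 × 2 = $773.16
Flood insurance = $2,070.72
County property tax = $2,076.72 × 2 = $4,153.44
Annual escrow total = $2,348.76 + $3,002.88 + $773.16 + $2,070.72 + $4,153.44 = $12,348.96
Base monthly escrow = $12,348.96 / 12 = $1,029.08

$1,029.08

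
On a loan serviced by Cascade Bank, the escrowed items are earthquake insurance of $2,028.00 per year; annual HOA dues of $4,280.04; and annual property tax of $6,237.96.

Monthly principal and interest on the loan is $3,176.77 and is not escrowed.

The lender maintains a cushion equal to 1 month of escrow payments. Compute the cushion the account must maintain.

Earthquake insurance = $2,028.00/yr
HOA dues = $4,280.04/yr
Property tax = $6,237.96/yr
Annual escrow total = $12,546.00
Monthly escrow = $12,546.00 ÷ 12 = $1,045.50
Cushion = 1 × $1,045.50 = $1,045.50

$1,045.50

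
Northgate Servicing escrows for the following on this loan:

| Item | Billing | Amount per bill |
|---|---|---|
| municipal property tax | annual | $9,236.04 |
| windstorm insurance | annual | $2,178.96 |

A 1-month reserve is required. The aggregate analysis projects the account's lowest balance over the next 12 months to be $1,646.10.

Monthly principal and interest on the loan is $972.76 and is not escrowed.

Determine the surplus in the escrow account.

Municipal property tax = $9,236.04 per year
Windstorm insurance = $2,178.96 per year
Yearly total = $11,415.00
Monthly = $11,415.00 ÷ 12 = $951.25
Required reserve = 1 × $951.25 = $951.25
Excess over cushion: $1,646.10 − $951.25 = $694.85

$694.85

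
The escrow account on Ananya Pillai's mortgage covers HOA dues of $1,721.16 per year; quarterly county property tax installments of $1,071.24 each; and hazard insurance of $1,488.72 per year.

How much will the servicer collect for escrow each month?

HOA dues: $1,721.16
County property tax: $1,071.24 × 4 = $4,284.96
Hazard insurance: $1,488.72
Combined annual = $1,721.16 + $4,284.96 + $1,488.72 = $7,494.84
Monthly escrow = $7,494.84 / 12 = $624.57

$624.57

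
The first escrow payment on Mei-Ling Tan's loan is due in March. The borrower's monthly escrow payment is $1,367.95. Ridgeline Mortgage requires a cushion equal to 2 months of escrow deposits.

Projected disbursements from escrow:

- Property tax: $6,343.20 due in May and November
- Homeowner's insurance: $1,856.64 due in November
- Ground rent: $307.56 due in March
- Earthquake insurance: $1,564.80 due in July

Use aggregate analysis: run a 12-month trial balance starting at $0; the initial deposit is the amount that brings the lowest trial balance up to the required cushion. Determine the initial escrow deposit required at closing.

$6,839.75

Cushion = 2 × $1,367.95 = $2,735.90
Trial balance (start $0, +$1,367.95 each month, − disbursements):
  Mar: +$1,367.95 − $307.56 → $1,060.39
  Apr: +$1,367.95 → $2,428.34
  May: +$1,367.95 − $6,343.20 → -$2,546.91
  Jun: +$1,367.95 → -$1,178.96
  Jul: +$1,367.95 − $1,564.80 → -$1,375.81
  Aug: +$1,367.95 → -$7.86
  Sep: +$1,367.95 → $1,360.09
  Oct: +$1,367.95 → $2,728.04
  Nov: +$1,367.95 − $8,199.84 → -$4,103.85
  Dec: +$1,367.95 → -$2,735.90
  Jan: +$1,367.95 → -$1,367.95
  Feb: +$1,367.95 → $0.00
Lowest trial balance = -$4,103.85 (Nov)
Initial deposit = cushion − low point = $2,735.90 − (-$4,103.85) = $6,839.75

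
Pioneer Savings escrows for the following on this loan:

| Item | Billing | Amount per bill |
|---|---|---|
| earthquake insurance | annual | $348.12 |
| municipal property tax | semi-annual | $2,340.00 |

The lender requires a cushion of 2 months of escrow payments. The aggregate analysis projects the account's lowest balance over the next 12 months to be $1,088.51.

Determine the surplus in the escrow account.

$250.49

Earthquake insurance — $348.12
Municipal property tax — $2,340.00 × 2 = $4,680.00
Yearly total = $348.12 + $4,680.00 = $5,028.12
Monthly escrow = $5,028.12 / 12 = $419.01
Required cushion = 2 × $419.01 = $838.02
Surplus = $1,088.51 − $838.02 = $250.49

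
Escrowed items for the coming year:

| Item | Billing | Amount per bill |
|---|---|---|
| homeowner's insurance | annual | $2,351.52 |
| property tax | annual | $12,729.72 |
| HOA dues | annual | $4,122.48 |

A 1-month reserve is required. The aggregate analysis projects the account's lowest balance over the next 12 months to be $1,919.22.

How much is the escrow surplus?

Homeowner's insurance: $2,351.52 per year
Property tax: $12,729.72 per year
HOA dues: $4,122.48 per year
Total per year = $2,351.52 + $12,729.72 + $4,122.48 = $19,203.72
Base monthly escrow = $19,203.72 ÷ 12 = $1,600.31
Required cushion = 1 × $1,600.31 = $1,600.31
Excess over cushion: $1,919.22 − $1,600.31 = $318.91

$318.91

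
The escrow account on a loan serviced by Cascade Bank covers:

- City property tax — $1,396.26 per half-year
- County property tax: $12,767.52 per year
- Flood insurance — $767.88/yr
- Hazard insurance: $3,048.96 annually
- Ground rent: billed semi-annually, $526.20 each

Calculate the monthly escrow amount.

$1,702.44

City property tax: $1,396.26 × 2 = $2,792.52 per year
County property tax: $12,767.52 per year
Flood insurance: $767.88 per year
Hazard insurance: $3,048.96 per year
Ground rent: $526.20 × 2 = $1,052.40 per year
Yearly total = $2,792.52 + $12,767.52 + $767.88 + $3,048.96 + $1,052.40 = $20,429.28
Base monthly escrow = $20,429.28 / 12 = $1,702.44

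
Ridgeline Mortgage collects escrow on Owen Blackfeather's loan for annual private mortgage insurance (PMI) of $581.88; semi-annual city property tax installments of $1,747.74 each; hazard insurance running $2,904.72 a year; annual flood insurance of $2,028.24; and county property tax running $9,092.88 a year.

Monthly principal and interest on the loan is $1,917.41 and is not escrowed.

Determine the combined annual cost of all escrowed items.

Private mortgage insurance (PMI): $581.88
City property tax: $1,747.74 × 2 = $3,495.48
Hazard insurance: $2,904.72
Flood insurance: $2,028.24
County property tax: $9,092.88
Total per year = $581.88 + $3,495.48 + $2,904.72 + $2,028.24 + $9,092.88 = $18,103.20

$18,103.20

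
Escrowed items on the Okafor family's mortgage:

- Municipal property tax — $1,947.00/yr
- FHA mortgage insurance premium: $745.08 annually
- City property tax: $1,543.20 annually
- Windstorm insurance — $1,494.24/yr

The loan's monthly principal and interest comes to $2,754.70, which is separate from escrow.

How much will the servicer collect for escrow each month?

Municipal property tax: $1,947.00
FHA mortgage insurance premium: $745.08
City property tax: $1,543.20
Windstorm insurance: $1,494.24
Combined annual = $5,729.52
Monthly escrow = $5,729.52 / 12 = $477.46

$477.46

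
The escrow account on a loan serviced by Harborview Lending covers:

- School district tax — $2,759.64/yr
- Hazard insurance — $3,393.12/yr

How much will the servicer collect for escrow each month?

$512.73

School district tax = $2,759.64/yr
Hazard insurance = $3,393.12/yr
Total per year = $2,759.64 + $3,393.12 = $6,152.76
Per month = $6,152.76 / 12 = $512.73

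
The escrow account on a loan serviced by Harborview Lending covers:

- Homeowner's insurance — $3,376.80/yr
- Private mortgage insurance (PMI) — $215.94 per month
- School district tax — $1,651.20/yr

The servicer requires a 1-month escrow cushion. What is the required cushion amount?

Homeowner's insurance = $3,376.80/yr
Private mortgage insurance (PMI) = $215.94 × 12 = $2,591.28/yr
School district tax = $1,651.20/yr
Total per year = $7,619.28
Monthly escrow = $7,619.28 / 12 = $634.94
Required cushion = 1 × $634.94 = $634.94

$634.94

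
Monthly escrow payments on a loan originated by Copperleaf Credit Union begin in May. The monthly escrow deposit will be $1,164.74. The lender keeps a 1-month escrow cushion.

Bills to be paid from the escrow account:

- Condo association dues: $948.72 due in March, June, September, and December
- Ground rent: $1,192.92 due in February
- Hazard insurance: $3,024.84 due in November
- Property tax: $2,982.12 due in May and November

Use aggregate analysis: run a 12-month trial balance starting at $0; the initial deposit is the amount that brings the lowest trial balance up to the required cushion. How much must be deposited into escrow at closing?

Cushion = 1 × $1,164.74 = $1,164.74
Trial balance (start $0, +$1,164.74 each month, − disbursements):
  May: +$1,164.74 − $2,982.12 → -$1,817.38
  Jun: +$1,164.74 − $948.72 → -$1,601.36
  Jul: +$1,164.74 → -$436.62
  Aug: +$1,164.74 → $728.12
  Sep: +$1,164.74 − $948.72 → $944.14
  Oct: +$1,164.74 → $2,108.88
  Nov: +$1,164.74 − $6,006.96 → -$2,733.34
  Dec: +$1,164.74 − $948.72 → -$2,517.32
  Jan: +$1,164.74 → -$1,352.58
  Feb: +$1,164.74 − $1,192.92 → -$1,380.76
  Mar: +$1,164.74 − $948.72 → -$1,164.74
  Apr: +$1,164.74 → $0.00
Lowest trial balance = -$2,733.34 (Nov)
Initial deposit = cushion − low point = $1,164.74 − (-$2,733.34) = $3,898.08

$3,898.08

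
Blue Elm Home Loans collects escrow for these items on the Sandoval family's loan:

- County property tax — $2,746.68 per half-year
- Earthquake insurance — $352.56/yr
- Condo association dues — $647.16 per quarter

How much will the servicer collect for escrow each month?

County property tax = $2,746.68 × 2 = $5,493.36/yr
Earthquake insurance = $352.56/yr
Condo association dues = $647.16 × 4 = $2,588.64/yr
Yearly total = $8,434.56
Monthly = $8,434.56 / 12 = $702.88

$702.88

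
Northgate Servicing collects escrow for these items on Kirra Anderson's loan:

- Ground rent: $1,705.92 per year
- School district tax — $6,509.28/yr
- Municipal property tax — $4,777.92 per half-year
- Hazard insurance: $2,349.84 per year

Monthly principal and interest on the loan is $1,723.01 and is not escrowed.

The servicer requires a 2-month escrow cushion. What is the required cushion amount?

Ground rent — $1,705.92/yr
School district tax — $6,509.28/yr
Municipal property tax — $4,777.92 × 2 = $9,555.84/yr
Hazard insurance — $2,349.84/yr
Yearly total = $1,705.92 + $6,509.28 + $9,555.84 + $2,349.84 = $20,120.88
Monthly escrow = $20,120.88 / 12 = $1,676.74
Reserve = 2 × $1,676.74 = $3,353.48

$3,353.48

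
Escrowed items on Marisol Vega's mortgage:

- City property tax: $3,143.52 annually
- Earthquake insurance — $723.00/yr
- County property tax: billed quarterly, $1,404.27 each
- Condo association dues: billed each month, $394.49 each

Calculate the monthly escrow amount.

$1,184.79

City property tax = $3,143.52 annually
Earthquake insurance = $723.00 annually
County property tax = $1,404.27 × 4 = $5,617.08 annually
Condo association dues = $394.49 × 12 = $4,733.88 annually
Combined annual = $3,143.52 + $723.00 + $5,617.08 + $4,733.88 = $14,217.48
Per month = $14,217.48 ÷ 12 = $1,184.79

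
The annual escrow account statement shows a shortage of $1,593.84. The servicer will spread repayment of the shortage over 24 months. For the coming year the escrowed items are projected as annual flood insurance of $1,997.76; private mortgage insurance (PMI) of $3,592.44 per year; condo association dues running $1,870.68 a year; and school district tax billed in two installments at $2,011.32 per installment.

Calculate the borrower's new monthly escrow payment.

Flood insurance = $1,997.76/yr
Private mortgage insurance (PMI) = $3,592.44/yr
Condo association dues = $1,870.68/yr
School district tax = $2,011.32 × 2 = $4,022.64/yr
Total per year = $1,997.76 + $3,592.44 + $1,870.68 + $4,022.64 = $11,483.52
Per month = $11,483.52 ÷ 12 = $956.96
Monthly shortage recovery: $1,593.84 ÷ 24 = $66.41
Adjusted monthly = $956.96 + $66.41 = $1,023.37

$1,023.37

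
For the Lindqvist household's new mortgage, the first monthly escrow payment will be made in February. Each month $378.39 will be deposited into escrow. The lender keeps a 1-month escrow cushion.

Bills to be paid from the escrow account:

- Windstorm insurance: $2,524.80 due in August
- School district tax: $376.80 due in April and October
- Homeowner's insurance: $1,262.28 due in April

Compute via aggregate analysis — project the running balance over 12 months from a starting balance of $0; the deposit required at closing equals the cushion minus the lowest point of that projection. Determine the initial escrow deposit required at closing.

$1,893.54

Cushion = 1 × $378.39 = $378.39
Trial balance (start $0, +$378.39 each month, − disbursements):
  Feb: +$378.39 → $378.39
  Mar: +$378.39 → $756.78
  Apr: +$378.39 − $1,639.08 → -$503.91
  May: +$378.39 → -$125.52
  Jun: +$378.39 → $252.87
  Jul: +$378.39 → $631.26
  Aug: +$378.39 − $2,524.80 → -$1,515.15
  Sep: +$378.39 → -$1,136.76
  Oct: +$378.39 − $376.80 → -$1,135.17
  Nov: +$378.39 → -$756.78
  Dec: +$378.39 → -$378.39
  Jan: +$378.39 → $0.00
Lowest trial balance = -$1,515.15 (Aug)
Initial deposit = cushion − low point = $378.39 − (-$1,515.15) = $1,893.54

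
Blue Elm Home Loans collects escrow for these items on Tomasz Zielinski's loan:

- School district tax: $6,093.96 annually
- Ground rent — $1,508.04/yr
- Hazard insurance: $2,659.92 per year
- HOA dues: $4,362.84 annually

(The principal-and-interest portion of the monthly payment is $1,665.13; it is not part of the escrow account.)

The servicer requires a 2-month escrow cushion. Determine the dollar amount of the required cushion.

$2,437.46

School district tax — $6,093.96
Ground rent — $1,508.04
Hazard insurance — $2,659.92
HOA dues — $4,362.84
Yearly total = $6,093.96 + $1,508.04 + $2,659.92 + $4,362.84 = $14,624.76
Per month = $14,624.76 / 12 = $1,218.73
Required cushion = 2 × $1,218.73 = $2,437.46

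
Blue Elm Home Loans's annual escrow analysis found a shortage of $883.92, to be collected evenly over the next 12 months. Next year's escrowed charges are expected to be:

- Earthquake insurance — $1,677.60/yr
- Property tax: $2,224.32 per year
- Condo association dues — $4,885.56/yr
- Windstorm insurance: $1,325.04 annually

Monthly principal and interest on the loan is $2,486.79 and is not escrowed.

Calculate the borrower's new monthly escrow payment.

$916.37

Earthquake insurance: $1,677.60 annually
Property tax: $2,224.32 annually
Condo association dues: $4,885.56 annually
Windstorm insurance: $1,325.04 annually
Yearly total = $10,112.52
Monthly escrow = $10,112.52 / 12 = $842.71
Shortage per month = $883.92 ÷ 12 = $73.66
Adjusted monthly = $842.71 + $73.66 = $916.37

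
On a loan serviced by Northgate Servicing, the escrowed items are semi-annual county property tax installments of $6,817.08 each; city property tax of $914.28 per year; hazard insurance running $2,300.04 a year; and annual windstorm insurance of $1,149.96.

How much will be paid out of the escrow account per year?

County property tax = $6,817.08 × 2 = $13,634.16 annually
City property tax = $914.28 annually
Hazard insurance = $2,300.04 annually
Windstorm insurance = $1,149.96 annually
Total per year = $13,634.16 + $914.28 + $2,300.04 + $1,149.96 = $17,998.44

$17,998.44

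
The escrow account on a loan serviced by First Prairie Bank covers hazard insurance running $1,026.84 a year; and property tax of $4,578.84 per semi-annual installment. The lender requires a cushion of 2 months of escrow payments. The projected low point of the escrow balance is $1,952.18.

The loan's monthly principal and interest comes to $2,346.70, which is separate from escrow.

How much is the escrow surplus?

Hazard insurance = $1,026.84
Property tax = $4,578.84 × 2 = $9,157.68
Total annual escrow = $10,184.52
Base monthly escrow = $10,184.52 / 12 = $848.71
Required cushion = 2 × $848.71 = $1,697.42
Surplus = $1,952.18 − $1,697.42 = $254.76

$254.76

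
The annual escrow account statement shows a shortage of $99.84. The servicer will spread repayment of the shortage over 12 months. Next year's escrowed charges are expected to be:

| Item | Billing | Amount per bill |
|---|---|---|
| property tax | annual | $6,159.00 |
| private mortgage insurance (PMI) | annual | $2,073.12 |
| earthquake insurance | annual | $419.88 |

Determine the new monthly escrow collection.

$729.32

Property tax — $6,159.00 annually
Private mortgage insurance (PMI) — $2,073.12 annually
Earthquake insurance — $419.88 annually
Yearly total = $8,652.00
Monthly escrow = $8,652.00 ÷ 12 = $721.00
Monthly shortage recovery: $99.84 / 12 = $8.32
New monthly escrow = $721.00 + $8.32 = $729.32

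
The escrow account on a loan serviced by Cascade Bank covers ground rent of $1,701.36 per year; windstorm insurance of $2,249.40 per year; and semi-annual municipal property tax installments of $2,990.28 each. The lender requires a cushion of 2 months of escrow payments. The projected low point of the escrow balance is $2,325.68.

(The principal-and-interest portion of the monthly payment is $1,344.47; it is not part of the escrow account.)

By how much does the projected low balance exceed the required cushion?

Ground rent = $1,701.36 per year
Windstorm insurance = $2,249.40 per year
Municipal property tax = $2,990.28 × 2 = $5,980.56 per year
Yearly total = $9,931.32
Base monthly escrow = $9,931.32 / 12 = $827.61
Required reserve = 2 × $827.61 = $1,655.22
Excess over cushion: $2,325.68 − $1,655.22 = $670.46

$670.46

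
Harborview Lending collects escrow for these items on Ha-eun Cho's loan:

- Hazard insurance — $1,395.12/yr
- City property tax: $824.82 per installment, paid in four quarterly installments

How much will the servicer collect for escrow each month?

$391.20

Hazard insurance — $1,395.12 annually
City property tax — $824.82 × 4 = $3,299.28 annually
Total per year = $1,395.12 + $3,299.28 = $4,694.40
Monthly escrow = $4,694.40 ÷ 12 = $391.20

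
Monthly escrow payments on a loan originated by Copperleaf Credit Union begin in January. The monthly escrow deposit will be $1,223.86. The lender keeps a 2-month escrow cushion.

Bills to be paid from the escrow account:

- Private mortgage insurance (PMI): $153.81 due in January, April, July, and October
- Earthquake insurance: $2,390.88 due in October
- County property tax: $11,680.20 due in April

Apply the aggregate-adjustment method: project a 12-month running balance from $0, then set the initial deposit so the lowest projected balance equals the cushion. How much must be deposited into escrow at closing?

Cushion = 2 × $1,223.86 = $2,447.72
Trial balance (start $0, +$1,223.86 each month, − disbursements):
  Jan: +$1,223.86 − $153.81 → $1,070.05
  Feb: +$1,223.86 → $2,293.91
  Mar: +$1,223.86 → $3,517.77
  Apr: +$1,223.86 − $11,834.01 → -$7,092.38
  May: +$1,223.86 → -$5,868.52
  Jun: +$1,223.86 → -$4,644.66
  Jul: +$1,223.86 − $153.81 → -$3,574.61
  Aug: +$1,223.86 → -$2,350.75
  Sep: +$1,223.86 → -$1,126.89
  Oct: +$1,223.86 − $2,544.69 → -$2,447.72
  Nov: +$1,223.86 → -$1,223.86
  Dec: +$1,223.86 → $0.00
Lowest trial balance = -$7,092.38 (Apr)
Initial deposit = cushion − low point = $2,447.72 − (-$7,092.38) = $9,540.10

$9,540.10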